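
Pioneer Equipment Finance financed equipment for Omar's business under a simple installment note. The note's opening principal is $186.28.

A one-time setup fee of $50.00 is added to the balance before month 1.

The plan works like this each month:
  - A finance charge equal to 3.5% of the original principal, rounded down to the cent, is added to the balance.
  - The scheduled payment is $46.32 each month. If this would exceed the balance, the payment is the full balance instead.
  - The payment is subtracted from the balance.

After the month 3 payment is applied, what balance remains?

$116.85

Month 1: $236.28 +$6.51 interest = $242.79; pay $46.32 → $196.47
Month 2: $196.47 +$6.51 interest = $202.98; pay $46.32 → $156.66
Month 3: $156.66 +$6.51 interest = $163.17; pay $46.32 → $116.85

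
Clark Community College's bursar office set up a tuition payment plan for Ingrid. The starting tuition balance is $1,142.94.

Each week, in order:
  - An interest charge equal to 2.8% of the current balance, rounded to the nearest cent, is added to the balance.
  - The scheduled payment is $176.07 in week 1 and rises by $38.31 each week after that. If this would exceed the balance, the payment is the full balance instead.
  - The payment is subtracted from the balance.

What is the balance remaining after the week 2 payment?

Week 1: opening $1,142.94; interest $32.00 → $1,174.94; payment $176.07; balance $998.87
Week 2: opening $998.87; interest $27.97 → $1,026.84; payment $214.38; balance $812.46

$812.46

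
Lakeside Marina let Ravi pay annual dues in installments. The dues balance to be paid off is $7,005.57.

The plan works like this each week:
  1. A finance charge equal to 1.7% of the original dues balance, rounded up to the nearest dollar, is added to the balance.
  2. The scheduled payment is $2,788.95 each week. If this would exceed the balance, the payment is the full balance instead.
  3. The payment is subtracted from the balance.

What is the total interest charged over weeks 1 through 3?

Week 1: opening $7,005.57; interest $120.00 → $7,125.57; payment $2,788.95; balance $4,336.62
Week 2: opening $4,336.62; interest $120.00 → $4,456.62; payment $2,788.95; balance $1,667.67
Week 3: opening $1,667.67; interest $120.00 → $1,787.67; payment $1,787.67; balance $0.00
Total interest: $120.00 + $120.00 + $120.00 = $360.00

$360.00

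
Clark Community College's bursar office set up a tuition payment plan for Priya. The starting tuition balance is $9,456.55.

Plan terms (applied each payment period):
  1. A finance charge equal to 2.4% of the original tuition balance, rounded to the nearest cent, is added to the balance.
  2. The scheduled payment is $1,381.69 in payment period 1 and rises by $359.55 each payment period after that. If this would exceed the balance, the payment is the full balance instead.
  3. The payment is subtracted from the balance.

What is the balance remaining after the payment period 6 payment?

$0.00

Payment period 1: $9,456.55 +$226.96 interest = $9,683.51; pay $1,381.69 → $8,301.82
Payment period 2: $8,301.82 +$226.96 interest = $8,528.78; pay $1,741.24 → $6,787.54
Payment period 3: $6,787.54 +$226.96 interest = $7,014.50; pay $2,100.79 → $4,913.71
Payment period 4: $4,913.71 +$226.96 interest = $5,140.67; pay $2,460.34 → $2,680.33
Payment period 5: $2,680.33 +$226.96 interest = $2,907.29; pay $2,819.89 → $87.40
Payment period 6: $87.40 +$226.96 interest = $314.36; pay $314.36 → $0.00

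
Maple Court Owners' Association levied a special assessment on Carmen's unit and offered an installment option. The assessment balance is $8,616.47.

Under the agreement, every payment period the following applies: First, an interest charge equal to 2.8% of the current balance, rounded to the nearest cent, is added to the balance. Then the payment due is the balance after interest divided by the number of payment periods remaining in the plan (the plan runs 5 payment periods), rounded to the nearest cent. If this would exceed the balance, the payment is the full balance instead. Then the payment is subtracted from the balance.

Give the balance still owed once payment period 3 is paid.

$3,744.28

Payment period 1: opening $8,616.47; interest $241.26 → $8,857.73; payment $1,771.55; balance $7,086.18
Payment period 2: opening $7,086.18; interest $198.41 → $7,284.59; payment $1,821.15; balance $5,463.44
Payment period 3: opening $5,463.44; interest $152.98 → $5,616.42; payment $1,872.14; balance $3,744.28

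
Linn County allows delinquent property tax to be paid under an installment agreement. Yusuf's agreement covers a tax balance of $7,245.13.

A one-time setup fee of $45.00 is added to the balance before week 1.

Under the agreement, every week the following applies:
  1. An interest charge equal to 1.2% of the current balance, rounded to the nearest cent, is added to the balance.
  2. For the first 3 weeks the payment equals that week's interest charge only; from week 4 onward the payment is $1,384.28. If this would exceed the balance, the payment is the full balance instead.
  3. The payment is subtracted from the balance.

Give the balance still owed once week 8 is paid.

# | Opening | Interest | Payment | End bal
1 | $7,290.13 | $87.48 | $87.48 | $7,290.13
2 | $7,290.13 | $87.48 | $87.48 | $7,290.13
3 | $7,290.13 | $87.48 | $87.48 | $7,290.13
4 | $7,290.13 | $87.48 | $1,384.28 | $5,993.33
5 | $5,993.33 | $71.92 | $1,384.28 | $4,680.97
6 | $4,680.97 | $56.17 | $1,384.28 | $3,352.86
7 | $3,352.86 | $40.23 | $1,384.28 | $2,008.81
8 | $2,008.81 | $24.11 | $1,384.28 | $648.64

$648.64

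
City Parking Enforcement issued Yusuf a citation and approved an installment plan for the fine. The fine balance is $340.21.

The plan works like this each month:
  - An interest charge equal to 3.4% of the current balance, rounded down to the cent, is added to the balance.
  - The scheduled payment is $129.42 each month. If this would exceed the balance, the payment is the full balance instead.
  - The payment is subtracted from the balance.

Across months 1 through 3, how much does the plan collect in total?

Month 1: opening $340.21; interest $11.56 → $351.77; payment $129.42; balance $222.35
Month 2: opening $222.35; interest $7.55 → $229.90; payment $129.42; balance $100.48
Month 3: opening $100.48; interest $3.41 → $103.89; payment $103.89; balance $0.00
Total paid: $362.73

$362.73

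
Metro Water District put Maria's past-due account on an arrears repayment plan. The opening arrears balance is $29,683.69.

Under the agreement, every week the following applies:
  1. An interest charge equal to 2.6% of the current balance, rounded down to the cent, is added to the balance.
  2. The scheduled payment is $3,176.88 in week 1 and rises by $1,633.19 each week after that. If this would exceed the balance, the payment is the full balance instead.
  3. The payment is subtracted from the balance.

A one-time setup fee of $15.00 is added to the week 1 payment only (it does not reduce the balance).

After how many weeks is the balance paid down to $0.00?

6

Week 1: $29,683.69 +$771.77 interest = $30,455.46; pay $3,176.88 (+ $15.00 fee) → $27,278.58
Week 2: $27,278.58 +$709.24 interest = $27,987.82; pay $4,810.07 → $23,177.75
Week 3: $23,177.75 +$602.62 interest = $23,780.37; pay $6,443.26 → $17,337.11
Week 4: $17,337.11 +$450.76 interest = $17,787.87; pay $8,076.45 → $9,711.42
Week 5: $9,711.42 +$252.49 interest = $9,963.91; pay $9,709.64 → $254.27
Week 6: $254.27 +$6.61 interest = $260.88; pay $260.88 → $0.00
Balance reaches $0.00 in week 6.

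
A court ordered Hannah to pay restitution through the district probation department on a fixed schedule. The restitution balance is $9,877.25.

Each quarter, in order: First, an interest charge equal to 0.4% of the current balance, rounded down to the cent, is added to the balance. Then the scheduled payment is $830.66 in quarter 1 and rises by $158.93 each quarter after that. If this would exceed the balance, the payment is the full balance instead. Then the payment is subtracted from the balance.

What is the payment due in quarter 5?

$1,466.38

# | Opening | Interest | Payment | End bal
1 | $9,877.25 | $39.50 | $830.66 | $9,086.09
2 | $9,086.09 | $36.34 | $989.59 | $8,132.84
3 | $8,132.84 | $32.53 | $1,148.52 | $7,016.85
4 | $7,016.85 | $28.06 | $1,307.45 | $5,737.46
5 | $5,737.46 | $22.94 | $1,466.38 | $4,294.02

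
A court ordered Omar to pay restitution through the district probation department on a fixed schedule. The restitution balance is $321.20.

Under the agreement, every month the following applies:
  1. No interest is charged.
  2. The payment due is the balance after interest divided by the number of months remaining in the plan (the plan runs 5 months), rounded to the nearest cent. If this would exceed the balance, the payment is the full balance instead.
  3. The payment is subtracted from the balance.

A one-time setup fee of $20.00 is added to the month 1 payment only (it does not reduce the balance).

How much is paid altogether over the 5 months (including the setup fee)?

# | Opening | Payment | Fee | End bal
1 | $321.20 | $64.24 | $20.00 | $256.96
2 | $256.96 | $64.24 | — | $192.72
3 | $192.72 | $64.24 | — | $128.48
4 | $128.48 | $64.24 | — | $64.24
5 | $64.24 | $64.24 | — | $0.00
Total paid: $341.20

$341.20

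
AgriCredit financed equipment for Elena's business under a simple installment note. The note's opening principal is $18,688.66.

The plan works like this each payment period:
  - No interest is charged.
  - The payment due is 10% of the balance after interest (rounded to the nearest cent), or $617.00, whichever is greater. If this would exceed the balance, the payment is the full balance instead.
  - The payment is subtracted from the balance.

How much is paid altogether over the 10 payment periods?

# | Opening | Payment | End bal
1 | $18,688.66 | $1,868.87 | $16,819.79
2 | $16,819.79 | $1,681.98 | $15,137.81
3 | $15,137.81 | $1,513.78 | $13,624.03
4 | $13,624.03 | $1,362.40 | $12,261.63
5 | $12,261.63 | $1,226.16 | $11,035.47
6 | $11,035.47 | $1,103.55 | $9,931.92
7 | $9,931.92 | $993.19 | $8,938.73
8 | $8,938.73 | $893.87 | $8,044.86
9 | $8,044.86 | $804.49 | $7,240.37
10 | $7,240.37 | $724.04 | $6,516.33
Total paid: $12,172.33

$12,172.33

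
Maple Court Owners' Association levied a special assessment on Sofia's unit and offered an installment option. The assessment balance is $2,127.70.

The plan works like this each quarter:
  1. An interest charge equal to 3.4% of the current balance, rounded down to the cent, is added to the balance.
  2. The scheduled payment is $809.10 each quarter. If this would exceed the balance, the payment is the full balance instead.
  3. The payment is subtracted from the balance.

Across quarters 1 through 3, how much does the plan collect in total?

$2,268.72

# | Opening | Interest | Payment | End bal
1 | $2,127.70 | $72.34 | $809.10 | $1,390.94
2 | $1,390.94 | $47.29 | $809.10 | $629.13
3 | $629.13 | $21.39 | $650.52 | $0.00
Total paid: $2,268.72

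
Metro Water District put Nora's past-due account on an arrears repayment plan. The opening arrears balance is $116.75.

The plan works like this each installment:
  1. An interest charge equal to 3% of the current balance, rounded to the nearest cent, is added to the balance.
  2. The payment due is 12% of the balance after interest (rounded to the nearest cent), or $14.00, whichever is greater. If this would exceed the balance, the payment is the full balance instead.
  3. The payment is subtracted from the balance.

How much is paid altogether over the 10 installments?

Installment 1: opening $116.75; interest $3.50 → $120.25; payment $14.43; balance $105.82
Installment 2: opening $105.82; interest $3.17 → $108.99; payment $14.00; balance $94.99
Installment 3: opening $94.99; interest $2.85 → $97.84; payment $14.00; balance $83.84
Installment 4: opening $83.84; interest $2.52 → $86.36; payment $14.00; balance $72.36
Installment 5: opening $72.36; interest $2.17 → $74.53; payment $14.00; balance $60.53
Installment 6: opening $60.53; interest $1.82 → $62.35; payment $14.00; balance $48.35
Installment 7: opening $48.35; interest $1.45 → $49.80; payment $14.00; balance $35.80
Installment 8: opening $35.80; interest $1.07 → $36.87; payment $14.00; balance $22.87
Installment 9: opening $22.87; interest $0.69 → $23.56; payment $14.00; balance $9.56
Installment 10: opening $9.56; interest $0.29 → $9.85; payment $9.85; balance $0.00
Total paid: $136.28

$136.28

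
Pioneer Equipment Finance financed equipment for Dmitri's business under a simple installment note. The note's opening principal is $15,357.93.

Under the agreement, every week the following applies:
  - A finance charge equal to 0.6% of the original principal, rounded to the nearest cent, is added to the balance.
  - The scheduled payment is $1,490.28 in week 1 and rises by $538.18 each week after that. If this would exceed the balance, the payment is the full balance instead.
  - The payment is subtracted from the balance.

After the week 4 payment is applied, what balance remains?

Week 1: opening $15,357.93; interest $92.15 → $15,450.08; payment $1,490.28; balance $13,959.80
Week 2: opening $13,959.80; interest $92.15 → $14,051.95; payment $2,028.46; balance $12,023.49
Week 3: opening $12,023.49; interest $92.15 → $12,115.64; payment $2,566.64; balance $9,549.00
Week 4: opening $9,549.00; interest $92.15 → $9,641.15; payment $3,104.82; balance $6,536.33

$6,536.33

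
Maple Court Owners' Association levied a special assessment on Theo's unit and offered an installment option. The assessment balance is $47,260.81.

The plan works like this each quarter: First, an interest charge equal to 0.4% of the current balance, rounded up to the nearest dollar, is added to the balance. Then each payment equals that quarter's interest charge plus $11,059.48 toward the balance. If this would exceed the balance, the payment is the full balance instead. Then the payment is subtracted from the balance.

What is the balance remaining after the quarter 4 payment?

$3,022.89

Quarter 1: $47,260.81 +$190.00 interest = $47,450.81; pay $11,249.48 → $36,201.33
Quarter 2: $36,201.33 +$145.00 interest = $36,346.33; pay $11,204.48 → $25,141.85
Quarter 3: $25,141.85 +$101.00 interest = $25,242.85; pay $11,160.48 → $14,082.37
Quarter 4: $14,082.37 +$57.00 interest = $14,139.37; pay $11,116.48 → $3,022.89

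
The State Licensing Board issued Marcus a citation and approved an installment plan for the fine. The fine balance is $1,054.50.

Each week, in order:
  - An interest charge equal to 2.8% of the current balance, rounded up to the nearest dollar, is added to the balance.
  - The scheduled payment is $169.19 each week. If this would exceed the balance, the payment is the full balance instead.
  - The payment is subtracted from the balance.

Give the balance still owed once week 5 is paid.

Week 1: opening $1,054.50; interest $30.00 → $1,084.50; payment $169.19; balance $915.31
Week 2: opening $915.31; interest $26.00 → $941.31; payment $169.19; balance $772.12
Week 3: opening $772.12; interest $22.00 → $794.12; payment $169.19; balance $624.93
Week 4: opening $624.93; interest $18.00 → $642.93; payment $169.19; balance $473.74
Week 5: opening $473.74; interest $14.00 → $487.74; payment $169.19; balance $318.55

$318.55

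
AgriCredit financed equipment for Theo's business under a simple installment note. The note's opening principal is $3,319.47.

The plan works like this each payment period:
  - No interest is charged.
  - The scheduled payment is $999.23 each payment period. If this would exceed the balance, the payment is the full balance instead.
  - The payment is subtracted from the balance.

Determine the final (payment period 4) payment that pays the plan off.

$321.78

# | Opening | Payment | End bal
1 | $3,319.47 | $999.23 | $2,320.24
2 | $2,320.24 | $999.23 | $1,321.01
3 | $1,321.01 | $999.23 | $321.78
4 | $321.78 | $321.78 | $0.00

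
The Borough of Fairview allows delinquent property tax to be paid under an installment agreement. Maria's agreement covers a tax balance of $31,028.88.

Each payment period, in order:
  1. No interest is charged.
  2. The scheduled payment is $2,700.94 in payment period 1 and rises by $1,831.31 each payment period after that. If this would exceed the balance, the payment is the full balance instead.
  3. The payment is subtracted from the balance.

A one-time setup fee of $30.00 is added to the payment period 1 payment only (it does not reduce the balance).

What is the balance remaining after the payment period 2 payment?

$23,795.69

Payment period 1: opening $31,028.88; payment $2,700.94 (+ $30.00 fee); balance $28,327.94
Payment period 2: opening $28,327.94; payment $4,532.25; balance $23,795.69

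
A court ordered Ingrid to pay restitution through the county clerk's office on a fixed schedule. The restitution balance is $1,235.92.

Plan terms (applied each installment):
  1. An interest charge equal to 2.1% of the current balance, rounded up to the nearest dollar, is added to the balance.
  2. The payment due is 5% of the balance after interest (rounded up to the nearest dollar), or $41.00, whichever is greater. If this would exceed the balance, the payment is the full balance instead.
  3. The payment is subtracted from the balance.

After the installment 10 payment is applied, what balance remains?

Installment 1: opening $1,235.92; interest $26.00 → $1,261.92; payment $64.00; balance $1,197.92
Installment 2: opening $1,197.92; interest $26.00 → $1,223.92; payment $62.00; balance $1,161.92
Installment 3: opening $1,161.92; interest $25.00 → $1,186.92; payment $60.00; balance $1,126.92
Installment 4: opening $1,126.92; interest $24.00 → $1,150.92; payment $58.00; balance $1,092.92
Installment 5: opening $1,092.92; interest $23.00 → $1,115.92; payment $56.00; balance $1,059.92
Installment 6: opening $1,059.92; interest $23.00 → $1,082.92; payment $55.00; balance $1,027.92
Installment 7: opening $1,027.92; interest $22.00 → $1,049.92; payment $53.00; balance $996.92
Installment 8: opening $996.92; interest $21.00 → $1,017.92; payment $51.00; balance $966.92
Installment 9: opening $966.92; interest $21.00 → $987.92; payment $50.00; balance $937.92
Installment 10: opening $937.92; interest $20.00 → $957.92; payment $48.00; balance $909.92

$909.92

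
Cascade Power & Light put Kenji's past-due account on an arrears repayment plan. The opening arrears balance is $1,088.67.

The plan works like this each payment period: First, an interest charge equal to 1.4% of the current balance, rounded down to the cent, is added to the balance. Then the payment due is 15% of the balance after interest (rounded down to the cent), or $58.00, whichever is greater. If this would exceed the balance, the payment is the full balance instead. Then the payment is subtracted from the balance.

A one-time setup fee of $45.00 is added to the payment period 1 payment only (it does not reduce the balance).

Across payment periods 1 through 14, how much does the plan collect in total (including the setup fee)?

$1,226.78

Payment period 1: opening $1,088.67; interest $15.24 → $1,103.91; payment $165.58 (+ $45.00 fee); balance $938.33
Payment period 2: opening $938.33; interest $13.13 → $951.46; payment $142.71; balance $808.75
Payment period 3: opening $808.75; interest $11.32 → $820.07; payment $123.01; balance $697.06
Payment period 4: opening $697.06; interest $9.75 → $706.81; payment $106.02; balance $600.79
Payment period 5: opening $600.79; interest $8.41 → $609.20; payment $91.38; balance $517.82
Payment period 6: opening $517.82; interest $7.24 → $525.06; payment $78.75; balance $446.31
Payment period 7: opening $446.31; interest $6.24 → $452.55; payment $67.88; balance $384.67
Payment period 8: opening $384.67; interest $5.38 → $390.05; payment $58.50; balance $331.55
Payment period 9: opening $331.55; interest $4.64 → $336.19; payment $58.00; balance $278.19
Payment period 10: opening $278.19; interest $3.89 → $282.08; payment $58.00; balance $224.08
Payment period 11: opening $224.08; interest $3.13 → $227.21; payment $58.00; balance $169.21
Payment period 12: opening $169.21; interest $2.36 → $171.57; payment $58.00; balance $113.57
Payment period 13: opening $113.57; interest $1.58 → $115.15; payment $58.00; balance $57.15
Payment period 14: opening $57.15; interest $0.80 → $57.95; payment $57.95; balance $0.00
Total paid: $1,226.78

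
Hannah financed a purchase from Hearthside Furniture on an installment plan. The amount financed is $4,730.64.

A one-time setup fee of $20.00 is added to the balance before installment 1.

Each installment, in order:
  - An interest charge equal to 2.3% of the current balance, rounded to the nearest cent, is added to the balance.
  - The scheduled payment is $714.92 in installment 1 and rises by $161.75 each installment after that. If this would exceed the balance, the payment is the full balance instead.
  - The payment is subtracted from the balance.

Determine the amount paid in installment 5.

$1,286.60

Installment 1: $4,750.64 +$109.26 interest = $4,859.90; pay $714.92 → $4,144.98
Installment 2: $4,144.98 +$95.33 interest = $4,240.31; pay $876.67 → $3,363.64
Installment 3: $3,363.64 +$77.36 interest = $3,441.00; pay $1,038.42 → $2,402.58
Installment 4: $2,402.58 +$55.26 interest = $2,457.84; pay $1,200.17 → $1,257.67
Installment 5: $1,257.67 +$28.93 interest = $1,286.60; pay $1,286.60 → $0.00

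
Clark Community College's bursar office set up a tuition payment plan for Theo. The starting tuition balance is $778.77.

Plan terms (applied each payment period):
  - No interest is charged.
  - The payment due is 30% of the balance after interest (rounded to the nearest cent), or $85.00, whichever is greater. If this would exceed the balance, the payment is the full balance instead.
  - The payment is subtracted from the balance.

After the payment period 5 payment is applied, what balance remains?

# | Opening | Payment | End bal
1 | $778.77 | $233.63 | $545.14
2 | $545.14 | $163.54 | $381.60
3 | $381.60 | $114.48 | $267.12
4 | $267.12 | $85.00 | $182.12
5 | $182.12 | $85.00 | $97.12

$97.12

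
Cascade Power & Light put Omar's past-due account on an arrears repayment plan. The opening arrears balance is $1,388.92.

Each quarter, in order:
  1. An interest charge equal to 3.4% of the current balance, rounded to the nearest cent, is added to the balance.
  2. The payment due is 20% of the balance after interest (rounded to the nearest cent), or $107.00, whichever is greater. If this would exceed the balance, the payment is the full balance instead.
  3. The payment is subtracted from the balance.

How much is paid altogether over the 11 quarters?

$1,617.98

Quarter 1: $1,388.92 +$47.22 interest = $1,436.14; pay $287.23 → $1,148.91
Quarter 2: $1,148.91 +$39.06 interest = $1,187.97; pay $237.59 → $950.38
Quarter 3: $950.38 +$32.31 interest = $982.69; pay $196.54 → $786.15
Quarter 4: $786.15 +$26.73 interest = $812.88; pay $162.58 → $650.30
Quarter 5: $650.30 +$22.11 interest = $672.41; pay $134.48 → $537.93
Quarter 6: $537.93 +$18.29 interest = $556.22; pay $111.24 → $444.98
Quarter 7: $444.98 +$15.13 interest = $460.11; pay $107.00 → $353.11
Quarter 8: $353.11 +$12.01 interest = $365.12; pay $107.00 → $258.12
Quarter 9: $258.12 +$8.78 interest = $266.90; pay $107.00 → $159.90
Quarter 10: $159.90 +$5.44 interest = $165.34; pay $107.00 → $58.34
Quarter 11: $58.34 +$1.98 interest = $60.32; pay $60.32 → $0.00
Total paid: $1,617.98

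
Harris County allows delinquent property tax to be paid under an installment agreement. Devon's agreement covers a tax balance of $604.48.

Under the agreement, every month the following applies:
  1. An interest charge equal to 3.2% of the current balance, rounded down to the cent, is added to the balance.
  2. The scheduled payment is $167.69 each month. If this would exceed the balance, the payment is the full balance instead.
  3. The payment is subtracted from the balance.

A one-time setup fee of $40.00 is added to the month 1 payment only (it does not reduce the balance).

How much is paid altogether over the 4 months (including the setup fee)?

$692.74

Month 1: $604.48 +$19.34 interest = $623.82; pay $167.69 (+ $40.00 fee) → $456.13
Month 2: $456.13 +$14.59 interest = $470.72; pay $167.69 → $303.03
Month 3: $303.03 +$9.69 interest = $312.72; pay $167.69 → $145.03
Month 4: $145.03 +$4.64 interest = $149.67; pay $149.67 → $0.00
Total paid: $692.74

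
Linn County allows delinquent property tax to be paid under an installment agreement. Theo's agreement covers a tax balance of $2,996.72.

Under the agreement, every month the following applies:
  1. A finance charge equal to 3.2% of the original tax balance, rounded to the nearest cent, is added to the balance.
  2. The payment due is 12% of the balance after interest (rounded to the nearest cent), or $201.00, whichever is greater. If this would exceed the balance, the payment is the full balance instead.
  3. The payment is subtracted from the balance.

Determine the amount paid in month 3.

Month 1: opening $2,996.72; interest $95.90 → $3,092.62; payment $371.11; balance $2,721.51
Month 2: opening $2,721.51; interest $95.90 → $2,817.41; payment $338.09; balance $2,479.32
Month 3: opening $2,479.32; interest $95.90 → $2,575.22; payment $309.03; balance $2,266.19

$309.03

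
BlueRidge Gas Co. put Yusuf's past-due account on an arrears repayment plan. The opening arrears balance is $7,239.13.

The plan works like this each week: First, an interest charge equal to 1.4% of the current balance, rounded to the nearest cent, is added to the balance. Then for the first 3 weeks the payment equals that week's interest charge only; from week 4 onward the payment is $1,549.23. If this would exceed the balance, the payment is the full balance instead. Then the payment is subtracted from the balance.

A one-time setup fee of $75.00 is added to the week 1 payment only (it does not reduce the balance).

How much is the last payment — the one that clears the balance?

$1,343.39

Week 1: opening $7,239.13; interest $101.35 → $7,340.48; payment $101.35 (+ $75.00 fee); balance $7,239.13
Week 2: opening $7,239.13; interest $101.35 → $7,340.48; payment $101.35; balance $7,239.13
Week 3: opening $7,239.13; interest $101.35 → $7,340.48; payment $101.35; balance $7,239.13
Week 4: opening $7,239.13; interest $101.35 → $7,340.48; payment $1,549.23; balance $5,791.25
Week 5: opening $5,791.25; interest $81.08 → $5,872.33; payment $1,549.23; balance $4,323.10
Week 6: opening $4,323.10; interest $60.52 → $4,383.62; payment $1,549.23; balance $2,834.39
Week 7: opening $2,834.39; interest $39.68 → $2,874.07; payment $1,549.23; balance $1,324.84
Week 8: opening $1,324.84; interest $18.55 → $1,343.39; payment $1,343.39; balance $0.00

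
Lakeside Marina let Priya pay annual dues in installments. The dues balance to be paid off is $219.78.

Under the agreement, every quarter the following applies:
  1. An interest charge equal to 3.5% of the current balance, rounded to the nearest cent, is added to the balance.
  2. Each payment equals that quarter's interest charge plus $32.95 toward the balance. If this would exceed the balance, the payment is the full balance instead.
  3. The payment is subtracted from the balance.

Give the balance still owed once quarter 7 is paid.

$0.00

Quarter 1: opening $219.78; interest $7.69 → $227.47; payment $40.64; balance $186.83
Quarter 2: opening $186.83; interest $6.54 → $193.37; payment $39.49; balance $153.88
Quarter 3: opening $153.88; interest $5.39 → $159.27; payment $38.34; balance $120.93
Quarter 4: opening $120.93; interest $4.23 → $125.16; payment $37.18; balance $87.98
Quarter 5: opening $87.98; interest $3.08 → $91.06; payment $36.03; balance $55.03
Quarter 6: opening $55.03; interest $1.93 → $56.96; payment $34.88; balance $22.08
Quarter 7: opening $22.08; interest $0.77 → $22.85; payment $22.85; balance $0.00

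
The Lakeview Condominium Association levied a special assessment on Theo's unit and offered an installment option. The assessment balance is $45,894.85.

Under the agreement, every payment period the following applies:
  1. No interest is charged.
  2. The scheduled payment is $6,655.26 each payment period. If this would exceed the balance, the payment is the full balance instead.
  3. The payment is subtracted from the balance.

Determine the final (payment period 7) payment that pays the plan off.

$5,963.29

# | Opening | Payment | End bal
1 | $45,894.85 | $6,655.26 | $39,239.59
2 | $39,239.59 | $6,655.26 | $32,584.33
3 | $32,584.33 | $6,655.26 | $25,929.07
4 | $25,929.07 | $6,655.26 | $19,273.81
5 | $19,273.81 | $6,655.26 | $12,618.55
6 | $12,618.55 | $6,655.26 | $5,963.29
7 | $5,963.29 | $5,963.29 | $0.00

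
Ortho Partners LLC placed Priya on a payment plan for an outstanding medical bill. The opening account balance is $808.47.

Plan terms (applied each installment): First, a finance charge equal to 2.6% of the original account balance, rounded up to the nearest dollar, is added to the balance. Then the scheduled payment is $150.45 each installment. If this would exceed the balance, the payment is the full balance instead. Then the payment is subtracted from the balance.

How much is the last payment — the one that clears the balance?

$59.77

Installment 1: $808.47 +$22.00 interest = $830.47; pay $150.45 → $680.02
Installment 2: $680.02 +$22.00 interest = $702.02; pay $150.45 → $551.57
Installment 3: $551.57 +$22.00 interest = $573.57; pay $150.45 → $423.12
Installment 4: $423.12 +$22.00 interest = $445.12; pay $150.45 → $294.67
Installment 5: $294.67 +$22.00 interest = $316.67; pay $150.45 → $166.22
Installment 6: $166.22 +$22.00 interest = $188.22; pay $150.45 → $37.77
Installment 7: $37.77 +$22.00 interest = $59.77; pay $59.77 → $0.00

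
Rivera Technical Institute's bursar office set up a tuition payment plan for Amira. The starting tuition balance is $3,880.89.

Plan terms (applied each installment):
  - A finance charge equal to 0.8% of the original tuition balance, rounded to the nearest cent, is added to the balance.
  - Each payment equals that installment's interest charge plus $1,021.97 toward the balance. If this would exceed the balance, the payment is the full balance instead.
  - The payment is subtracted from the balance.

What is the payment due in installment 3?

Installment 1: opening $3,880.89; interest $31.05 → $3,911.94; payment $1,053.02; balance $2,858.92
Installment 2: opening $2,858.92; interest $31.05 → $2,889.97; payment $1,053.02; balance $1,836.95
Installment 3: opening $1,836.95; interest $31.05 → $1,868.00; payment $1,053.02; balance $814.98

$1,053.02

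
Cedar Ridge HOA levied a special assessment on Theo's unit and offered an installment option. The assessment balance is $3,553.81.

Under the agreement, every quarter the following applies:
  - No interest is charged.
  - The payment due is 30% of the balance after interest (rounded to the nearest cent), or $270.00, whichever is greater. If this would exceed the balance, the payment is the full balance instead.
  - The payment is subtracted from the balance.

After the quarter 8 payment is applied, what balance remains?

$0.00

# | Opening | Payment | End bal
1 | $3,553.81 | $1,066.14 | $2,487.67
2 | $2,487.67 | $746.30 | $1,741.37
3 | $1,741.37 | $522.41 | $1,218.96
4 | $1,218.96 | $365.69 | $853.27
5 | $853.27 | $270.00 | $583.27
6 | $583.27 | $270.00 | $313.27
7 | $313.27 | $270.00 | $43.27
8 | $43.27 | $43.27 | $0.00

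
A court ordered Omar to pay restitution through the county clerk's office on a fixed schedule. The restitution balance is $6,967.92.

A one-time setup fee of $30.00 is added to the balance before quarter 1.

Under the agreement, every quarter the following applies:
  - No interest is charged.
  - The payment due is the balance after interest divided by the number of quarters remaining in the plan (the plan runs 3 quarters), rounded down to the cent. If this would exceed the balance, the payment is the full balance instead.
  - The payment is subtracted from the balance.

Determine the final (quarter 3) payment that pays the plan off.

$2,332.64

Quarter 1: $6,997.92 − $2,332.64 → $4,665.28
Quarter 2: $4,665.28 − $2,332.64 → $2,332.64
Quarter 3: $2,332.64 − $2,332.64 → $0.00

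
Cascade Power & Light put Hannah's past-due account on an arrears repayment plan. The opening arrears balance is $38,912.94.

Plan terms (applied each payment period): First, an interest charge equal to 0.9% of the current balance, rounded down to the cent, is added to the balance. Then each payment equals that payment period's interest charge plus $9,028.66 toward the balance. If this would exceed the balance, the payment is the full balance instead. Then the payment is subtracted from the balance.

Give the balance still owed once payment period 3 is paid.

$11,826.96

Payment period 1: opening $38,912.94; interest $350.21 → $39,263.15; payment $9,378.87; balance $29,884.28
Payment period 2: opening $29,884.28; interest $268.95 → $30,153.23; payment $9,297.61; balance $20,855.62
Payment period 3: opening $20,855.62; interest $187.70 → $21,043.32; payment $9,216.36; balance $11,826.96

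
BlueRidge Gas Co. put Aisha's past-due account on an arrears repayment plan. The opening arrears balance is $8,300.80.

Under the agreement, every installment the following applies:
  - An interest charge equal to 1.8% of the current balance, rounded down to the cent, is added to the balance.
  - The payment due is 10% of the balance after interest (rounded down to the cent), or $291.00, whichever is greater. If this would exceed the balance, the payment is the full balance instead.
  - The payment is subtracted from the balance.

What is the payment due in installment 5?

Installment 1: opening $8,300.80; interest $149.41 → $8,450.21; payment $845.02; balance $7,605.19
Installment 2: opening $7,605.19; interest $136.89 → $7,742.08; payment $774.20; balance $6,967.88
Installment 3: opening $6,967.88; interest $125.42 → $7,093.30; payment $709.33; balance $6,383.97
Installment 4: opening $6,383.97; interest $114.91 → $6,498.88; payment $649.88; balance $5,849.00
Installment 5: opening $5,849.00; interest $105.28 → $5,954.28; payment $595.42; balance $5,358.86

$595.42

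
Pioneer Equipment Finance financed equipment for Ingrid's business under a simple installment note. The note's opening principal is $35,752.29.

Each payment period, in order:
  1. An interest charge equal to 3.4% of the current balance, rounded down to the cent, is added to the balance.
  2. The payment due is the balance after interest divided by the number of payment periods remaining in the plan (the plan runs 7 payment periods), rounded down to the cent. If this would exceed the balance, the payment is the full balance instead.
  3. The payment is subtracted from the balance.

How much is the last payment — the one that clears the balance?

$6,454.30

Payment period 1: $35,752.29 +$1,215.57 interest = $36,967.86; pay $5,281.12 → $31,686.74
Payment period 2: $31,686.74 +$1,077.34 interest = $32,764.08; pay $5,460.68 → $27,303.40
Payment period 3: $27,303.40 +$928.31 interest = $28,231.71; pay $5,646.34 → $22,585.37
Payment period 4: $22,585.37 +$767.90 interest = $23,353.27; pay $5,838.31 → $17,514.96
Payment period 5: $17,514.96 +$595.50 interest = $18,110.46; pay $6,036.82 → $12,073.64
Payment period 6: $12,073.64 +$410.50 interest = $12,484.14; pay $6,242.07 → $6,242.07
Payment period 7: $6,242.07 +$212.23 interest = $6,454.30; pay $6,454.30 → $0.00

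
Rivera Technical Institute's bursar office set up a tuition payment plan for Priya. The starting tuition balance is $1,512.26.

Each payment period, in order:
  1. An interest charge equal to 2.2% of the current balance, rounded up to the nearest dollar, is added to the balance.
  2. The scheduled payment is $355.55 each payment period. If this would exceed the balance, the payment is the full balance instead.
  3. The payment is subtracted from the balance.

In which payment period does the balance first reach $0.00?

5

Payment period 1: opening $1,512.26; interest $34.00 → $1,546.26; payment $355.55; balance $1,190.71
Payment period 2: opening $1,190.71; interest $27.00 → $1,217.71; payment $355.55; balance $862.16
Payment period 3: opening $862.16; interest $19.00 → $881.16; payment $355.55; balance $525.61
Payment period 4: opening $525.61; interest $12.00 → $537.61; payment $355.55; balance $182.06
Payment period 5: opening $182.06; interest $5.00 → $187.06; payment $187.06; balance $0.00
Balance reaches $0.00 in payment period 5.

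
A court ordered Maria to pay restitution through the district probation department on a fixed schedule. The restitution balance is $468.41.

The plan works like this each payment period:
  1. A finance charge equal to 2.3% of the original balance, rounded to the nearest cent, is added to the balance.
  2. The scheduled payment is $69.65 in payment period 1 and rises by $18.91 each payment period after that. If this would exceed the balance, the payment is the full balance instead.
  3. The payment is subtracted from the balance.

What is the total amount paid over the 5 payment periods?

Payment period 1: opening $468.41; interest $10.77 → $479.18; payment $69.65; balance $409.53
Payment period 2: opening $409.53; interest $10.77 → $420.30; payment $88.56; balance $331.74
Payment period 3: opening $331.74; interest $10.77 → $342.51; payment $107.47; balance $235.04
Payment period 4: opening $235.04; interest $10.77 → $245.81; payment $126.38; balance $119.43
Payment period 5: opening $119.43; interest $10.77 → $130.20; payment $130.20; balance $0.00
Total paid: $522.26

$522.26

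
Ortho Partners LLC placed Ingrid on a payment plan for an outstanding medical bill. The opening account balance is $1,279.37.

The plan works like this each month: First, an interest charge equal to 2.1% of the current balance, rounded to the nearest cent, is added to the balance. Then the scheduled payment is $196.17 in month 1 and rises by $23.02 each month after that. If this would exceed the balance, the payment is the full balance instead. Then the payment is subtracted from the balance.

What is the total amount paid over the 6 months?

Month 1: $1,279.37 +$26.87 interest = $1,306.24; pay $196.17 → $1,110.07
Month 2: $1,110.07 +$23.31 interest = $1,133.38; pay $219.19 → $914.19
Month 3: $914.19 +$19.20 interest = $933.39; pay $242.21 → $691.18
Month 4: $691.18 +$14.51 interest = $705.69; pay $265.23 → $440.46
Month 5: $440.46 +$9.25 interest = $449.71; pay $288.25 → $161.46
Month 6: $161.46 +$3.39 interest = $164.85; pay $164.85 → $0.00
Total paid: $1,375.90

$1,375.90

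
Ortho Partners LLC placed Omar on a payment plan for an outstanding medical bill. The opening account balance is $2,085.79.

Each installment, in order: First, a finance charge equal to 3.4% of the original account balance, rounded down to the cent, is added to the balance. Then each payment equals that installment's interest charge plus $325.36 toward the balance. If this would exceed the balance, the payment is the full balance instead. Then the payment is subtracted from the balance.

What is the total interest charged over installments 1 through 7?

Installment 1: opening $2,085.79; interest $70.91 → $2,156.70; payment $396.27; balance $1,760.43
Installment 2: opening $1,760.43; interest $70.91 → $1,831.34; payment $396.27; balance $1,435.07
Installment 3: opening $1,435.07; interest $70.91 → $1,505.98; payment $396.27; balance $1,109.71
Installment 4: opening $1,109.71; interest $70.91 → $1,180.62; payment $396.27; balance $784.35
Installment 5: opening $784.35; interest $70.91 → $855.26; payment $396.27; balance $458.99
Installment 6: opening $458.99; interest $70.91 → $529.90; payment $396.27; balance $133.63
Installment 7: opening $133.63; interest $70.91 → $204.54; payment $204.54; balance $0.00
Total interest: $70.91 + $70.91 + $70.91 + $70.91 + $70.91 + $70.91 + $70.91 = $496.37

$496.37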